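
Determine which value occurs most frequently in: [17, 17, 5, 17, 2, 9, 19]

17

Step 1: Count the frequency of each value:
  2: appears 1 time(s)
  5: appears 1 time(s)
  9: appears 1 time(s)
  17: appears 3 time(s)
  19: appears 1 time(s)
Step 2: The value 17 appears most frequently (3 times).
Step 3: Mode = 17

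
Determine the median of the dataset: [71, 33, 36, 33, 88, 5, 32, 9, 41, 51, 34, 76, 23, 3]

33.5

Step 1: Sort the data in ascending order: [3, 5, 9, 23, 32, 33, 33, 34, 36, 41, 51, 71, 76, 88]
Step 2: The number of values is n = 14.
Step 3: Since n is even, the median is the average of positions 7 and 8:
  Median = (33 + 34) / 2 = 33.5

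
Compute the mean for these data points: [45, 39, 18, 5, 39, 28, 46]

31.4286

Step 1: Sum all values: 45 + 39 + 18 + 5 + 39 + 28 + 46 = 220
Step 2: Count the number of values: n = 7
Step 3: Mean = sum / n = 220 / 7 = 31.4286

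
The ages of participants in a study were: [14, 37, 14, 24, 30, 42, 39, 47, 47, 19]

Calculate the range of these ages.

33

Step 1: Identify the maximum value: max = 47
Step 2: Identify the minimum value: min = 14
Step 3: Range = max - min = 47 - 14 = 33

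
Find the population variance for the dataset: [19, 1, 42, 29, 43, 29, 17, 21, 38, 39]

162.36

Step 1: Compute the mean: (19 + 1 + 42 + 29 + 43 + 29 + 17 + 21 + 38 + 39) / 10 = 27.8
Step 2: Compute squared deviations from the mean:
  (19 - 27.8)^2 = 77.44
  (1 - 27.8)^2 = 718.24
  (42 - 27.8)^2 = 201.64
  (29 - 27.8)^2 = 1.44
  (43 - 27.8)^2 = 231.04
  (29 - 27.8)^2 = 1.44
  (17 - 27.8)^2 = 116.64
  (21 - 27.8)^2 = 46.24
  (38 - 27.8)^2 = 104.04
  (39 - 27.8)^2 = 125.44
Step 3: Sum of squared deviations = 1623.6
Step 4: Population variance = 1623.6 / 10 = 162.36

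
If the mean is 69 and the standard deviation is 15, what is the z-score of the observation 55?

-0.9333

Step 1: Recall the z-score formula: z = (x - mu) / sigma
Step 2: Substitute values: z = (55 - 69) / 15
Step 3: z = -14 / 15 = -0.9333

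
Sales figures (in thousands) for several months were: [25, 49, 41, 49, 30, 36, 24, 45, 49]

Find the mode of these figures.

49

Step 1: Count the frequency of each value:
  24: appears 1 time(s)
  25: appears 1 time(s)
  30: appears 1 time(s)
  36: appears 1 time(s)
  41: appears 1 time(s)
  45: appears 1 time(s)
  49: appears 3 time(s)
Step 2: The value 49 appears most frequently (3 times).
Step 3: Mode = 49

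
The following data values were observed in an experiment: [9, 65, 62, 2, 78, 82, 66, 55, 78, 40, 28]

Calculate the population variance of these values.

708.2314

Step 1: Compute the mean: (9 + 65 + 62 + 2 + 78 + 82 + 66 + 55 + 78 + 40 + 28) / 11 = 51.3636
Step 2: Compute squared deviations from the mean:
  (9 - 51.3636)^2 = 1794.6777
  (65 - 51.3636)^2 = 185.9504
  (62 - 51.3636)^2 = 113.1322
  (2 - 51.3636)^2 = 2436.7686
  (78 - 51.3636)^2 = 709.4959
  (82 - 51.3636)^2 = 938.5868
  (66 - 51.3636)^2 = 214.2231
  (55 - 51.3636)^2 = 13.2231
  (78 - 51.3636)^2 = 709.4959
  (40 - 51.3636)^2 = 129.1322
  (28 - 51.3636)^2 = 545.8595
Step 3: Sum of squared deviations = 7790.5455
Step 4: Population variance = 7790.5455 / 11 = 708.2314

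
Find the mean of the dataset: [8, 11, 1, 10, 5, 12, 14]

8.7143

Step 1: Sum all values: 8 + 11 + 1 + 10 + 5 + 12 + 14 = 61
Step 2: Count the number of values: n = 7
Step 3: Mean = sum / n = 61 / 7 = 8.7143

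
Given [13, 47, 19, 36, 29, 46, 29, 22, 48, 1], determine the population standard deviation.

14.8728

Step 1: Compute the mean: 29
Step 2: Sum of squared deviations from the mean: 2212
Step 3: Population variance = 2212 / 10 = 221.2
Step 4: Standard deviation = sqrt(221.2) = 14.8728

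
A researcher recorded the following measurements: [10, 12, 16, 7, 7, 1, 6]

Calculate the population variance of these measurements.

19.6735

Step 1: Compute the mean: (10 + 12 + 16 + 7 + 7 + 1 + 6) / 7 = 8.4286
Step 2: Compute squared deviations from the mean:
  (10 - 8.4286)^2 = 2.4694
  (12 - 8.4286)^2 = 12.7551
  (16 - 8.4286)^2 = 57.3265
  (7 - 8.4286)^2 = 2.0408
  (7 - 8.4286)^2 = 2.0408
  (1 - 8.4286)^2 = 55.1837
  (6 - 8.4286)^2 = 5.898
Step 3: Sum of squared deviations = 137.7143
Step 4: Population variance = 137.7143 / 7 = 19.6735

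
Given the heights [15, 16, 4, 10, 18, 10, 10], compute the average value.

11.8571

Step 1: Sum all values: 15 + 16 + 4 + 10 + 18 + 10 + 10 = 83
Step 2: Count the number of values: n = 7
Step 3: Mean = sum / n = 83 / 7 = 11.8571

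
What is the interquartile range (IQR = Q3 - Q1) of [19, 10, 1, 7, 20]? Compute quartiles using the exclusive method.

15.5

Step 1: Sort the data: [1, 7, 10, 19, 20]
Step 2: n = 5
Step 3: Using the exclusive quartile method:
  Q1 = 4
  Q2 (median) = 10
  Q3 = 19.5
  IQR = Q3 - Q1 = 19.5 - 4 = 15.5
Step 4: IQR = 15.5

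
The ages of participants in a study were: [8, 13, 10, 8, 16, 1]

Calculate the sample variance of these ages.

26.2667

Step 1: Compute the mean: (8 + 13 + 10 + 8 + 16 + 1) / 6 = 9.3333
Step 2: Compute squared deviations from the mean:
  (8 - 9.3333)^2 = 1.7778
  (13 - 9.3333)^2 = 13.4444
  (10 - 9.3333)^2 = 0.4444
  (8 - 9.3333)^2 = 1.7778
  (16 - 9.3333)^2 = 44.4444
  (1 - 9.3333)^2 = 69.4444
Step 3: Sum of squared deviations = 131.3333
Step 4: Sample variance = 131.3333 / 5 = 26.2667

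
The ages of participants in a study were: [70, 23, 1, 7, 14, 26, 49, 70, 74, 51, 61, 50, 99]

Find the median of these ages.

50

Step 1: Sort the data in ascending order: [1, 7, 14, 23, 26, 49, 50, 51, 61, 70, 70, 74, 99]
Step 2: The number of values is n = 13.
Step 3: Since n is odd, the median is the middle value at position 7: 50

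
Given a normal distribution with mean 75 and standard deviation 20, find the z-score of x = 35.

-2

Step 1: Recall the z-score formula: z = (x - mu) / sigma
Step 2: Substitute values: z = (35 - 75) / 20
Step 3: z = -40 / 20 = -2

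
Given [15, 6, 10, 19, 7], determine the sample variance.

30.3

Step 1: Compute the mean: (15 + 6 + 10 + 19 + 7) / 5 = 11.4
Step 2: Compute squared deviations from the mean:
  (15 - 11.4)^2 = 12.96
  (6 - 11.4)^2 = 29.16
  (10 - 11.4)^2 = 1.96
  (19 - 11.4)^2 = 57.76
  (7 - 11.4)^2 = 19.36
Step 3: Sum of squared deviations = 121.2
Step 4: Sample variance = 121.2 / 4 = 30.3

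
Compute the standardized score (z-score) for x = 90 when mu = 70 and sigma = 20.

1

Step 1: Recall the z-score formula: z = (x - mu) / sigma
Step 2: Substitute values: z = (90 - 70) / 20
Step 3: z = 20 / 20 = 1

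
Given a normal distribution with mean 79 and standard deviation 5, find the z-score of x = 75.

-0.8

Step 1: Recall the z-score formula: z = (x - mu) / sigma
Step 2: Substitute values: z = (75 - 79) / 5
Step 3: z = -4 / 5 = -0.8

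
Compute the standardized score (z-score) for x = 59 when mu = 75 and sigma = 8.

-2

Step 1: Recall the z-score formula: z = (x - mu) / sigma
Step 2: Substitute values: z = (59 - 75) / 8
Step 3: z = -16 / 8 = -2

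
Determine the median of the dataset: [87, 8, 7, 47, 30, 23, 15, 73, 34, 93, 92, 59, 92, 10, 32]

34

Step 1: Sort the data in ascending order: [7, 8, 10, 15, 23, 30, 32, 34, 47, 59, 73, 87, 92, 92, 93]
Step 2: The number of values is n = 15.
Step 3: Since n is odd, the median is the middle value at position 8: 34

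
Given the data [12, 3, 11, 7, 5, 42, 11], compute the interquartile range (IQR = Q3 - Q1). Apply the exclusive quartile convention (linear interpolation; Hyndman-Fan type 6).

7

Step 1: Sort the data: [3, 5, 7, 11, 11, 12, 42]
Step 2: n = 7
Step 3: Using the exclusive quartile method:
  Q1 = 5
  Q2 (median) = 11
  Q3 = 12
  IQR = Q3 - Q1 = 12 - 5 = 7
Step 4: IQR = 7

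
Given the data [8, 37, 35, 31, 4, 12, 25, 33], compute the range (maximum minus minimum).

33

Step 1: Identify the maximum value: max = 37
Step 2: Identify the minimum value: min = 4
Step 3: Range = max - min = 37 - 4 = 33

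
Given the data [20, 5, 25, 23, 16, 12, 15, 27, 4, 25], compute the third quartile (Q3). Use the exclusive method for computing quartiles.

25

Step 1: Sort the data: [4, 5, 12, 15, 16, 20, 23, 25, 25, 27]
Step 2: n = 10
Step 3: Using the exclusive quartile method:
  Q1 = 10.25
  Q2 (median) = 18
  Q3 = 25
  IQR = Q3 - Q1 = 25 - 10.25 = 14.75
Step 4: Q3 = 25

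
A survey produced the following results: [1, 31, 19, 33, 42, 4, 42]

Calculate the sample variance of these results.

288.2857

Step 1: Compute the mean: (1 + 31 + 19 + 33 + 42 + 4 + 42) / 7 = 24.5714
Step 2: Compute squared deviations from the mean:
  (1 - 24.5714)^2 = 555.6122
  (31 - 24.5714)^2 = 41.3265
  (19 - 24.5714)^2 = 31.0408
  (33 - 24.5714)^2 = 71.0408
  (42 - 24.5714)^2 = 303.7551
  (4 - 24.5714)^2 = 423.1837
  (42 - 24.5714)^2 = 303.7551
Step 3: Sum of squared deviations = 1729.7143
Step 4: Sample variance = 1729.7143 / 6 = 288.2857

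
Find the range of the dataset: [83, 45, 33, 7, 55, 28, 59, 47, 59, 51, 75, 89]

82

Step 1: Identify the maximum value: max = 89
Step 2: Identify the minimum value: min = 7
Step 3: Range = max - min = 89 - 7 = 82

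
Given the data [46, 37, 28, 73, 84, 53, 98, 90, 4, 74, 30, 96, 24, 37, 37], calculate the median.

46

Step 1: Sort the data in ascending order: [4, 24, 28, 30, 37, 37, 37, 46, 53, 73, 74, 84, 90, 96, 98]
Step 2: The number of values is n = 15.
Step 3: Since n is odd, the median is the middle value at position 8: 46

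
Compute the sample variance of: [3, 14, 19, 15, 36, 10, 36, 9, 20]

131

Step 1: Compute the mean: (3 + 14 + 19 + 15 + 36 + 10 + 36 + 9 + 20) / 9 = 18
Step 2: Compute squared deviations from the mean:
  (3 - 18)^2 = 225
  (14 - 18)^2 = 16
  (19 - 18)^2 = 1
  (15 - 18)^2 = 9
  (36 - 18)^2 = 324
  (10 - 18)^2 = 64
  (36 - 18)^2 = 324
  (9 - 18)^2 = 81
  (20 - 18)^2 = 4
Step 3: Sum of squared deviations = 1048
Step 4: Sample variance = 1048 / 8 = 131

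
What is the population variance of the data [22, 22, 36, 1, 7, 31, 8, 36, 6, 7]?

162.24

Step 1: Compute the mean: (22 + 22 + 36 + 1 + 7 + 31 + 8 + 36 + 6 + 7) / 10 = 17.6
Step 2: Compute squared deviations from the mean:
  (22 - 17.6)^2 = 19.36
  (22 - 17.6)^2 = 19.36
  (36 - 17.6)^2 = 338.56
  (1 - 17.6)^2 = 275.56
  (7 - 17.6)^2 = 112.36
  (31 - 17.6)^2 = 179.56
  (8 - 17.6)^2 = 92.16
  (36 - 17.6)^2 = 338.56
  (6 - 17.6)^2 = 134.56
  (7 - 17.6)^2 = 112.36
Step 3: Sum of squared deviations = 1622.4
Step 4: Population variance = 1622.4 / 10 = 162.24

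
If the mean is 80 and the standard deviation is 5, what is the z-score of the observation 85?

1

Step 1: Recall the z-score formula: z = (x - mu) / sigma
Step 2: Substitute values: z = (85 - 80) / 5
Step 3: z = 5 / 5 = 1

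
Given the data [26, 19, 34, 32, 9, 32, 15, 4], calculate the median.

22.5

Step 1: Sort the data in ascending order: [4, 9, 15, 19, 26, 32, 32, 34]
Step 2: The number of values is n = 8.
Step 3: Since n is even, the median is the average of positions 4 and 5:
  Median = (19 + 26) / 2 = 22.5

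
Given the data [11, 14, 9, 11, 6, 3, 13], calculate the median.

11

Step 1: Sort the data in ascending order: [3, 6, 9, 11, 11, 13, 14]
Step 2: The number of values is n = 7.
Step 3: Since n is odd, the median is the middle value at position 4: 11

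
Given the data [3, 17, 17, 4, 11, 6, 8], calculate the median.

8

Step 1: Sort the data in ascending order: [3, 4, 6, 8, 11, 17, 17]
Step 2: The number of values is n = 7.
Step 3: Since n is odd, the median is the middle value at position 4: 8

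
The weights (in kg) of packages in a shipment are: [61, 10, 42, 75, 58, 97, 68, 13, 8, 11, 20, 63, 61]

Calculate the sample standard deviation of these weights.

29.6447

Step 1: Compute the mean: 45.1538
Step 2: Sum of squared deviations from the mean: 10545.6923
Step 3: Sample variance = 10545.6923 / 12 = 878.8077
Step 4: Standard deviation = sqrt(878.8077) = 29.6447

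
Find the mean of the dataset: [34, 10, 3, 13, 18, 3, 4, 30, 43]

17.5556

Step 1: Sum all values: 34 + 10 + 3 + 13 + 18 + 3 + 4 + 30 + 43 = 158
Step 2: Count the number of values: n = 9
Step 3: Mean = sum / n = 158 / 9 = 17.5556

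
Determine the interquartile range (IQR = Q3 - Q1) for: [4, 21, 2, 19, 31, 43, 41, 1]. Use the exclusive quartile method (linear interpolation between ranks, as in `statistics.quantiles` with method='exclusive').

36

Step 1: Sort the data: [1, 2, 4, 19, 21, 31, 41, 43]
Step 2: n = 8
Step 3: Using the exclusive quartile method:
  Q1 = 2.5
  Q2 (median) = 20
  Q3 = 38.5
  IQR = Q3 - Q1 = 38.5 - 2.5 = 36
Step 4: IQR = 36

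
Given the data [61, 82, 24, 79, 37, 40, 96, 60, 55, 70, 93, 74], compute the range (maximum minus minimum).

72

Step 1: Identify the maximum value: max = 96
Step 2: Identify the minimum value: min = 24
Step 3: Range = max - min = 96 - 24 = 72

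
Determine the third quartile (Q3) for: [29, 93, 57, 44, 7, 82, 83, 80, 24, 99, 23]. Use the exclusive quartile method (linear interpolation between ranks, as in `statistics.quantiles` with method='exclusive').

83

Step 1: Sort the data: [7, 23, 24, 29, 44, 57, 80, 82, 83, 93, 99]
Step 2: n = 11
Step 3: Using the exclusive quartile method:
  Q1 = 24
  Q2 (median) = 57
  Q3 = 83
  IQR = Q3 - Q1 = 83 - 24 = 59
Step 4: Q3 = 83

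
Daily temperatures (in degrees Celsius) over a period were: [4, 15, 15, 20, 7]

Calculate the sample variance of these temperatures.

42.7

Step 1: Compute the mean: (4 + 15 + 15 + 20 + 7) / 5 = 12.2
Step 2: Compute squared deviations from the mean:
  (4 - 12.2)^2 = 67.24
  (15 - 12.2)^2 = 7.84
  (15 - 12.2)^2 = 7.84
  (20 - 12.2)^2 = 60.84
  (7 - 12.2)^2 = 27.04
Step 3: Sum of squared deviations = 170.8
Step 4: Sample variance = 170.8 / 4 = 42.7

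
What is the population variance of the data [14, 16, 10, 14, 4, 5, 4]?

23.3878

Step 1: Compute the mean: (14 + 16 + 10 + 14 + 4 + 5 + 4) / 7 = 9.5714
Step 2: Compute squared deviations from the mean:
  (14 - 9.5714)^2 = 19.6122
  (16 - 9.5714)^2 = 41.3265
  (10 - 9.5714)^2 = 0.1837
  (14 - 9.5714)^2 = 19.6122
  (4 - 9.5714)^2 = 31.0408
  (5 - 9.5714)^2 = 20.898
  (4 - 9.5714)^2 = 31.0408
Step 3: Sum of squared deviations = 163.7143
Step 4: Population variance = 163.7143 / 7 = 23.3878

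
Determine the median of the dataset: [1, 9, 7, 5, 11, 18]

8

Step 1: Sort the data in ascending order: [1, 5, 7, 9, 11, 18]
Step 2: The number of values is n = 6.
Step 3: Since n is even, the median is the average of positions 3 and 4:
  Median = (7 + 9) / 2 = 8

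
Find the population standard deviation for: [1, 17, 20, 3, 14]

7.6158

Step 1: Compute the mean: 11
Step 2: Sum of squared deviations from the mean: 290
Step 3: Population variance = 290 / 5 = 58
Step 4: Standard deviation = sqrt(58) = 7.6158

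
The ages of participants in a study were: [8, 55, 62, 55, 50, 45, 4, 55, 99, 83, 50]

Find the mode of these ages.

55

Step 1: Count the frequency of each value:
  4: appears 1 time(s)
  8: appears 1 time(s)
  45: appears 1 time(s)
  50: appears 2 time(s)
  55: appears 3 time(s)
  62: appears 1 time(s)
  83: appears 1 time(s)
  99: appears 1 time(s)
Step 2: The value 55 appears most frequently (3 times).
Step 3: Mode = 55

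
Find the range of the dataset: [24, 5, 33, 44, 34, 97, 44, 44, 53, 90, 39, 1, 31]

96

Step 1: Identify the maximum value: max = 97
Step 2: Identify the minimum value: min = 1
Step 3: Range = max - min = 97 - 1 = 96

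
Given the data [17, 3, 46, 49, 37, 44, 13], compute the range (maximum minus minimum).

46

Step 1: Identify the maximum value: max = 49
Step 2: Identify the minimum value: min = 3
Step 3: Range = max - min = 49 - 3 = 46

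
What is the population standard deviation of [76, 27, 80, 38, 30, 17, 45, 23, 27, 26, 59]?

20.7412

Step 1: Compute the mean: 40.7273
Step 2: Sum of squared deviations from the mean: 4732.1818
Step 3: Population variance = 4732.1818 / 11 = 430.1983
Step 4: Standard deviation = sqrt(430.1983) = 20.7412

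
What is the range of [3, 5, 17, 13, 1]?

16

Step 1: Identify the maximum value: max = 17
Step 2: Identify the minimum value: min = 1
Step 3: Range = max - min = 17 - 1 = 16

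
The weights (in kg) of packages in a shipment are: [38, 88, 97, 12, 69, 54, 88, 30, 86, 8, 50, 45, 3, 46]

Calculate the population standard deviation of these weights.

30.1875

Step 1: Compute the mean: 51
Step 2: Sum of squared deviations from the mean: 12758
Step 3: Population variance = 12758 / 14 = 911.2857
Step 4: Standard deviation = sqrt(911.2857) = 30.1875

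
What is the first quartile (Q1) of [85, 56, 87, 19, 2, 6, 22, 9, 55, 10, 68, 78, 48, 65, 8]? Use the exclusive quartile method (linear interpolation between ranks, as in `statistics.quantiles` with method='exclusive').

9

Step 1: Sort the data: [2, 6, 8, 9, 10, 19, 22, 48, 55, 56, 65, 68, 78, 85, 87]
Step 2: n = 15
Step 3: Using the exclusive quartile method:
  Q1 = 9
  Q2 (median) = 48
  Q3 = 68
  IQR = Q3 - Q1 = 68 - 9 = 59
Step 4: Q1 = 9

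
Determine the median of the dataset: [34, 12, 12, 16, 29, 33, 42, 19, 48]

29

Step 1: Sort the data in ascending order: [12, 12, 16, 19, 29, 33, 34, 42, 48]
Step 2: The number of values is n = 9.
Step 3: Since n is odd, the median is the middle value at position 5: 29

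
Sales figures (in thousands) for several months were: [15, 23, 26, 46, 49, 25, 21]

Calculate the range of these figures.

34

Step 1: Identify the maximum value: max = 49
Step 2: Identify the minimum value: min = 15
Step 3: Range = max - min = 49 - 15 = 34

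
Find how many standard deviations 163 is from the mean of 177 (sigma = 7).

-2

Step 1: Recall the z-score formula: z = (x - mu) / sigma
Step 2: Substitute values: z = (163 - 177) / 7
Step 3: z = -14 / 7 = -2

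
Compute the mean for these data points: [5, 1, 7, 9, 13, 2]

6.1667

Step 1: Sum all values: 5 + 1 + 7 + 9 + 13 + 2 = 37
Step 2: Count the number of values: n = 6
Step 3: Mean = sum / n = 37 / 6 = 6.1667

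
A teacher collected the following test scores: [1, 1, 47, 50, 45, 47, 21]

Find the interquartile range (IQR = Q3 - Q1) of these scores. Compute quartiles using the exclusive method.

46

Step 1: Sort the data: [1, 1, 21, 45, 47, 47, 50]
Step 2: n = 7
Step 3: Using the exclusive quartile method:
  Q1 = 1
  Q2 (median) = 45
  Q3 = 47
  IQR = Q3 - Q1 = 47 - 1 = 46
Step 4: IQR = 46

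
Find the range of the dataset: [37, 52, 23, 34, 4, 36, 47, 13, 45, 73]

69

Step 1: Identify the maximum value: max = 73
Step 2: Identify the minimum value: min = 4
Step 3: Range = max - min = 73 - 4 = 69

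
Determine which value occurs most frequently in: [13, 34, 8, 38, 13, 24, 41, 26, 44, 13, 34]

13

Step 1: Count the frequency of each value:
  8: appears 1 time(s)
  13: appears 3 time(s)
  24: appears 1 time(s)
  26: appears 1 time(s)
  34: appears 2 time(s)
  38: appears 1 time(s)
  41: appears 1 time(s)
  44: appears 1 time(s)
Step 2: The value 13 appears most frequently (3 times).
Step 3: Mode = 13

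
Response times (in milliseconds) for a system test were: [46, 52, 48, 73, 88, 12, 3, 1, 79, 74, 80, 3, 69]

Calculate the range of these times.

87

Step 1: Identify the maximum value: max = 88
Step 2: Identify the minimum value: min = 1
Step 3: Range = max - min = 88 - 1 = 87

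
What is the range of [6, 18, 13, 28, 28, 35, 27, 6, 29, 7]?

29

Step 1: Identify the maximum value: max = 35
Step 2: Identify the minimum value: min = 6
Step 3: Range = max - min = 35 - 6 = 29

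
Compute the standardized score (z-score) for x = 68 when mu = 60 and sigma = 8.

1

Step 1: Recall the z-score formula: z = (x - mu) / sigma
Step 2: Substitute values: z = (68 - 60) / 8
Step 3: z = 8 / 8 = 1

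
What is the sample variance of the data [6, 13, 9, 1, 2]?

24.7

Step 1: Compute the mean: (6 + 13 + 9 + 1 + 2) / 5 = 6.2
Step 2: Compute squared deviations from the mean:
  (6 - 6.2)^2 = 0.04
  (13 - 6.2)^2 = 46.24
  (9 - 6.2)^2 = 7.84
  (1 - 6.2)^2 = 27.04
  (2 - 6.2)^2 = 17.64
Step 3: Sum of squared deviations = 98.8
Step 4: Sample variance = 98.8 / 4 = 24.7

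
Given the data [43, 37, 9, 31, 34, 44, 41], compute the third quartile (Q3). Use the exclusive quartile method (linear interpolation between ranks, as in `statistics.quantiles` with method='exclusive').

43

Step 1: Sort the data: [9, 31, 34, 37, 41, 43, 44]
Step 2: n = 7
Step 3: Using the exclusive quartile method:
  Q1 = 31
  Q2 (median) = 37
  Q3 = 43
  IQR = Q3 - Q1 = 43 - 31 = 12
Step 4: Q3 = 43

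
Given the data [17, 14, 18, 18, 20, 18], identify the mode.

18

Step 1: Count the frequency of each value:
  14: appears 1 time(s)
  17: appears 1 time(s)
  18: appears 3 time(s)
  20: appears 1 time(s)
Step 2: The value 18 appears most frequently (3 times).
Step 3: Mode = 18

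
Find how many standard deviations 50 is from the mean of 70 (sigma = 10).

-2

Step 1: Recall the z-score formula: z = (x - mu) / sigma
Step 2: Substitute values: z = (50 - 70) / 10
Step 3: z = -20 / 10 = -2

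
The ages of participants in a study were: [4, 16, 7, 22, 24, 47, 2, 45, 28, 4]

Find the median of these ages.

19

Step 1: Sort the data in ascending order: [2, 4, 4, 7, 16, 22, 24, 28, 45, 47]
Step 2: The number of values is n = 10.
Step 3: Since n is even, the median is the average of positions 5 and 6:
  Median = (16 + 22) / 2 = 19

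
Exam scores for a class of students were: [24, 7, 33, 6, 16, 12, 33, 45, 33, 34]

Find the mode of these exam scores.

33

Step 1: Count the frequency of each value:
  6: appears 1 time(s)
  7: appears 1 time(s)
  12: appears 1 time(s)
  16: appears 1 time(s)
  24: appears 1 time(s)
  33: appears 3 time(s)
  34: appears 1 time(s)
  45: appears 1 time(s)
Step 2: The value 33 appears most frequently (3 times).
Step 3: Mode = 33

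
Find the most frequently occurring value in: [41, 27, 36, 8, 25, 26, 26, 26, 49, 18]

26

Step 1: Count the frequency of each value:
  8: appears 1 time(s)
  18: appears 1 time(s)
  25: appears 1 time(s)
  26: appears 3 time(s)
  27: appears 1 time(s)
  36: appears 1 time(s)
  41: appears 1 time(s)
  49: appears 1 time(s)
Step 2: The value 26 appears most frequently (3 times).
Step 3: Mode = 26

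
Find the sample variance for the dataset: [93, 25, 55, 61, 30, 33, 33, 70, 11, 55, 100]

802.0727

Step 1: Compute the mean: (93 + 25 + 55 + 61 + 30 + 33 + 33 + 70 + 11 + 55 + 100) / 11 = 51.4545
Step 2: Compute squared deviations from the mean:
  (93 - 51.4545)^2 = 1726.0248
  (25 - 51.4545)^2 = 699.843
  (55 - 51.4545)^2 = 12.5702
  (61 - 51.4545)^2 = 91.1157
  (30 - 51.4545)^2 = 460.2975
  (33 - 51.4545)^2 = 340.5702
  (33 - 51.4545)^2 = 340.5702
  (70 - 51.4545)^2 = 343.9339
  (11 - 51.4545)^2 = 1636.5702
  (55 - 51.4545)^2 = 12.5702
  (100 - 51.4545)^2 = 2356.6612
Step 3: Sum of squared deviations = 8020.7273
Step 4: Sample variance = 8020.7273 / 10 = 802.0727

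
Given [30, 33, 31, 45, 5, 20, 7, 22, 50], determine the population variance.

208

Step 1: Compute the mean: (30 + 33 + 31 + 45 + 5 + 20 + 7 + 22 + 50) / 9 = 27
Step 2: Compute squared deviations from the mean:
  (30 - 27)^2 = 9
  (33 - 27)^2 = 36
  (31 - 27)^2 = 16
  (45 - 27)^2 = 324
  (5 - 27)^2 = 484
  (20 - 27)^2 = 49
  (7 - 27)^2 = 400
  (22 - 27)^2 = 25
  (50 - 27)^2 = 529
Step 3: Sum of squared deviations = 1872
Step 4: Population variance = 1872 / 9 = 208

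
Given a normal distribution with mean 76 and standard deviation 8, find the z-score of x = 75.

-0.125

Step 1: Recall the z-score formula: z = (x - mu) / sigma
Step 2: Substitute values: z = (75 - 76) / 8
Step 3: z = -1 / 8 = -0.125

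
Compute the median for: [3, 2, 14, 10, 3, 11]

6.5

Step 1: Sort the data in ascending order: [2, 3, 3, 10, 11, 14]
Step 2: The number of values is n = 6.
Step 3: Since n is even, the median is the average of positions 3 and 4:
  Median = (3 + 10) / 2 = 6.5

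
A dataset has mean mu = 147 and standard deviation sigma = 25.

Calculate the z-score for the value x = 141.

-0.24

Step 1: Recall the z-score formula: z = (x - mu) / sigma
Step 2: Substitute values: z = (141 - 147) / 25
Step 3: z = -6 / 25 = -0.24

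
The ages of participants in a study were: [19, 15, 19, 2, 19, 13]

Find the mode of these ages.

19

Step 1: Count the frequency of each value:
  2: appears 1 time(s)
  13: appears 1 time(s)
  15: appears 1 time(s)
  19: appears 3 time(s)
Step 2: The value 19 appears most frequently (3 times).
Step 3: Mode = 19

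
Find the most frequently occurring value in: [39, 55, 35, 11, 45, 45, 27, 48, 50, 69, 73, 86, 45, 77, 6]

45

Step 1: Count the frequency of each value:
  6: appears 1 time(s)
  11: appears 1 time(s)
  27: appears 1 time(s)
  35: appears 1 time(s)
  39: appears 1 time(s)
  45: appears 3 time(s)
  48: appears 1 time(s)
  50: appears 1 time(s)
  55: appears 1 time(s)
  69: appears 1 time(s)
  73: appears 1 time(s)
  77: appears 1 time(s)
  86: appears 1 time(s)
Step 2: The value 45 appears most frequently (3 times).
Step 3: Mode = 45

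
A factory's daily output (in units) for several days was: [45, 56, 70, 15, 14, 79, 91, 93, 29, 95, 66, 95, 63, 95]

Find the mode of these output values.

95

Step 1: Count the frequency of each value:
  14: appears 1 time(s)
  15: appears 1 time(s)
  29: appears 1 time(s)
  45: appears 1 time(s)
  56: appears 1 time(s)
  63: appears 1 time(s)
  66: appears 1 time(s)
  70: appears 1 time(s)
  79: appears 1 time(s)
  91: appears 1 time(s)
  93: appears 1 time(s)
  95: appears 3 time(s)
Step 2: The value 95 appears most frequently (3 times).
Step 3: Mode = 95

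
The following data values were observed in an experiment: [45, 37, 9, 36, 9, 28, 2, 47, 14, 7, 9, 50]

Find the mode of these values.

9

Step 1: Count the frequency of each value:
  2: appears 1 time(s)
  7: appears 1 time(s)
  9: appears 3 time(s)
  14: appears 1 time(s)
  28: appears 1 time(s)
  36: appears 1 time(s)
  37: appears 1 time(s)
  45: appears 1 time(s)
  47: appears 1 time(s)
  50: appears 1 time(s)
Step 2: The value 9 appears most frequently (3 times).
Step 3: Mode = 9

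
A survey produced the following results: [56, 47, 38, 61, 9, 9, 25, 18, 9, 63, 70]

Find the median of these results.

38

Step 1: Sort the data in ascending order: [9, 9, 9, 18, 25, 38, 47, 56, 61, 63, 70]
Step 2: The number of values is n = 11.
Step 3: Since n is odd, the median is the middle value at position 6: 38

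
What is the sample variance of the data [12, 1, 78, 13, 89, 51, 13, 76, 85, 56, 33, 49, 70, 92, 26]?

989.5429

Step 1: Compute the mean: (12 + 1 + 78 + 13 + 89 + 51 + 13 + 76 + 85 + 56 + 33 + 49 + 70 + 92 + 26) / 15 = 49.6
Step 2: Compute squared deviations from the mean:
  (12 - 49.6)^2 = 1413.76
  (1 - 49.6)^2 = 2361.96
  (78 - 49.6)^2 = 806.56
  (13 - 49.6)^2 = 1339.56
  (89 - 49.6)^2 = 1552.36
  (51 - 49.6)^2 = 1.96
  (13 - 49.6)^2 = 1339.56
  (76 - 49.6)^2 = 696.96
  (85 - 49.6)^2 = 1253.16
  (56 - 49.6)^2 = 40.96
  (33 - 49.6)^2 = 275.56
  (49 - 49.6)^2 = 0.36
  (70 - 49.6)^2 = 416.16
  (92 - 49.6)^2 = 1797.76
  (26 - 49.6)^2 = 556.96
Step 3: Sum of squared deviations = 13853.6
Step 4: Sample variance = 13853.6 / 14 = 989.5429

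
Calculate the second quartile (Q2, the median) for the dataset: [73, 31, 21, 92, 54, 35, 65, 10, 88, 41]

47.5

Step 1: Sort the data: [10, 21, 31, 35, 41, 54, 65, 73, 88, 92]
Step 2: n = 10
Step 3: Q2 is the median. Since n is even, it is the average of the values at positions 5 and 6:
  Q2 = (41 + 54) / 2 = 47.5
Step 4: Q2 = 47.5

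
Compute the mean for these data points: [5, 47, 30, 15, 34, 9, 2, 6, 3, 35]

18.6

Step 1: Sum all values: 5 + 47 + 30 + 15 + 34 + 9 + 2 + 6 + 3 + 35 = 186
Step 2: Count the number of values: n = 10
Step 3: Mean = sum / n = 186 / 10 = 18.6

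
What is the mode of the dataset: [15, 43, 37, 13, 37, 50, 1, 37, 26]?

37

Step 1: Count the frequency of each value:
  1: appears 1 time(s)
  13: appears 1 time(s)
  15: appears 1 time(s)
  26: appears 1 time(s)
  37: appears 3 time(s)
  43: appears 1 time(s)
  50: appears 1 time(s)
Step 2: The value 37 appears most frequently (3 times).
Step 3: Mode = 37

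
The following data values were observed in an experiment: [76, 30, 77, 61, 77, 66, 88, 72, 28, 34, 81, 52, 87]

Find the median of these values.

72

Step 1: Sort the data in ascending order: [28, 30, 34, 52, 61, 66, 72, 76, 77, 77, 81, 87, 88]
Step 2: The number of values is n = 13.
Step 3: Since n is odd, the median is the middle value at position 7: 72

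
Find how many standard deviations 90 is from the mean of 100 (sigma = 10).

-1

Step 1: Recall the z-score formula: z = (x - mu) / sigma
Step 2: Substitute values: z = (90 - 100) / 10
Step 3: z = -10 / 10 = -1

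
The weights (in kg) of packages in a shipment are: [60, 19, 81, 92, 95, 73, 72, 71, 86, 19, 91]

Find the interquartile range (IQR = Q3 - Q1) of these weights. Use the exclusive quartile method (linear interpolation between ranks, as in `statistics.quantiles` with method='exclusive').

31

Step 1: Sort the data: [19, 19, 60, 71, 72, 73, 81, 86, 91, 92, 95]
Step 2: n = 11
Step 3: Using the exclusive quartile method:
  Q1 = 60
  Q2 (median) = 73
  Q3 = 91
  IQR = Q3 - Q1 = 91 - 60 = 31
Step 4: IQR = 31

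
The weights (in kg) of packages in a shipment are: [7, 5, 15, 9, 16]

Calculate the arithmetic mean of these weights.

10.4

Step 1: Sum all values: 7 + 5 + 15 + 9 + 16 = 52
Step 2: Count the number of values: n = 5
Step 3: Mean = sum / n = 52 / 5 = 10.4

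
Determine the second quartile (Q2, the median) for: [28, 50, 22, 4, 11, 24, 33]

24

Step 1: Sort the data: [4, 11, 22, 24, 28, 33, 50]
Step 2: n = 7
Step 3: Q2 is the median. Since n is odd, it is the middle value at position 4: 24
Step 4: Q2 = 24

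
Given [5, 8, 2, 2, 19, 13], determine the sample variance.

45.3667

Step 1: Compute the mean: (5 + 8 + 2 + 2 + 19 + 13) / 6 = 8.1667
Step 2: Compute squared deviations from the mean:
  (5 - 8.1667)^2 = 10.0278
  (8 - 8.1667)^2 = 0.0278
  (2 - 8.1667)^2 = 38.0278
  (2 - 8.1667)^2 = 38.0278
  (19 - 8.1667)^2 = 117.3611
  (13 - 8.1667)^2 = 23.3611
Step 3: Sum of squared deviations = 226.8333
Step 4: Sample variance = 226.8333 / 5 = 45.3667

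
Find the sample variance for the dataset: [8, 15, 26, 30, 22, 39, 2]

165.5714

Step 1: Compute the mean: (8 + 15 + 26 + 30 + 22 + 39 + 2) / 7 = 20.2857
Step 2: Compute squared deviations from the mean:
  (8 - 20.2857)^2 = 150.9388
  (15 - 20.2857)^2 = 27.9388
  (26 - 20.2857)^2 = 32.6531
  (30 - 20.2857)^2 = 94.3673
  (22 - 20.2857)^2 = 2.9388
  (39 - 20.2857)^2 = 350.2245
  (2 - 20.2857)^2 = 334.3673
Step 3: Sum of squared deviations = 993.4286
Step 4: Sample variance = 993.4286 / 6 = 165.5714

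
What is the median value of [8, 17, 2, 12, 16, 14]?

13

Step 1: Sort the data in ascending order: [2, 8, 12, 14, 16, 17]
Step 2: The number of values is n = 6.
Step 3: Since n is even, the median is the average of positions 3 and 4:
  Median = (12 + 14) / 2 = 13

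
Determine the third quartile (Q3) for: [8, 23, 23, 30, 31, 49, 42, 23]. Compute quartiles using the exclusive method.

39.25

Step 1: Sort the data: [8, 23, 23, 23, 30, 31, 42, 49]
Step 2: n = 8
Step 3: Using the exclusive quartile method:
  Q1 = 23
  Q2 (median) = 26.5
  Q3 = 39.25
  IQR = Q3 - Q1 = 39.25 - 23 = 16.25
Step 4: Q3 = 39.25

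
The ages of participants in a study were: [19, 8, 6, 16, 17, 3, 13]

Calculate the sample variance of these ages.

37.2381

Step 1: Compute the mean: (19 + 8 + 6 + 16 + 17 + 3 + 13) / 7 = 11.7143
Step 2: Compute squared deviations from the mean:
  (19 - 11.7143)^2 = 53.0816
  (8 - 11.7143)^2 = 13.7959
  (6 - 11.7143)^2 = 32.6531
  (16 - 11.7143)^2 = 18.3673
  (17 - 11.7143)^2 = 27.9388
  (3 - 11.7143)^2 = 75.9388
  (13 - 11.7143)^2 = 1.6531
Step 3: Sum of squared deviations = 223.4286
Step 4: Sample variance = 223.4286 / 6 = 37.2381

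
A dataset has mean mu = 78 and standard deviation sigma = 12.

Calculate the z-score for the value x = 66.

-1

Step 1: Recall the z-score formula: z = (x - mu) / sigma
Step 2: Substitute values: z = (66 - 78) / 12
Step 3: z = -12 / 12 = -1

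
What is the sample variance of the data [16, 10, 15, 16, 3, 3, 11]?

32.2857

Step 1: Compute the mean: (16 + 10 + 15 + 16 + 3 + 3 + 11) / 7 = 10.5714
Step 2: Compute squared deviations from the mean:
  (16 - 10.5714)^2 = 29.4694
  (10 - 10.5714)^2 = 0.3265
  (15 - 10.5714)^2 = 19.6122
  (16 - 10.5714)^2 = 29.4694
  (3 - 10.5714)^2 = 57.3265
  (3 - 10.5714)^2 = 57.3265
  (11 - 10.5714)^2 = 0.1837
Step 3: Sum of squared deviations = 193.7143
Step 4: Sample variance = 193.7143 / 6 = 32.2857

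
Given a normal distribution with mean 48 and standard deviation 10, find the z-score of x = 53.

0.5

Step 1: Recall the z-score formula: z = (x - mu) / sigma
Step 2: Substitute values: z = (53 - 48) / 10
Step 3: z = 5 / 10 = 0.5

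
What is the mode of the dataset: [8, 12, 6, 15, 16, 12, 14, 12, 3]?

12

Step 1: Count the frequency of each value:
  3: appears 1 time(s)
  6: appears 1 time(s)
  8: appears 1 time(s)
  12: appears 3 time(s)
  14: appears 1 time(s)
  15: appears 1 time(s)
  16: appears 1 time(s)
Step 2: The value 12 appears most frequently (3 times).
Step 3: Mode = 12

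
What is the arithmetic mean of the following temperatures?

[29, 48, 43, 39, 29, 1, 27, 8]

28

Step 1: Sum all values: 29 + 48 + 43 + 39 + 29 + 1 + 27 + 8 = 224
Step 2: Count the number of values: n = 8
Step 3: Mean = sum / n = 224 / 8 = 28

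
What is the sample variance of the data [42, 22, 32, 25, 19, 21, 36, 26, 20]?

63.75

Step 1: Compute the mean: (42 + 22 + 32 + 25 + 19 + 21 + 36 + 26 + 20) / 9 = 27
Step 2: Compute squared deviations from the mean:
  (42 - 27)^2 = 225
  (22 - 27)^2 = 25
  (32 - 27)^2 = 25
  (25 - 27)^2 = 4
  (19 - 27)^2 = 64
  (21 - 27)^2 = 36
  (36 - 27)^2 = 81
  (26 - 27)^2 = 1
  (20 - 27)^2 = 49
Step 3: Sum of squared deviations = 510
Step 4: Sample variance = 510 / 8 = 63.75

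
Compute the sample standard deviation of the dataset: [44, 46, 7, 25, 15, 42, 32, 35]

14.1396

Step 1: Compute the mean: 30.75
Step 2: Sum of squared deviations from the mean: 1399.5
Step 3: Sample variance = 1399.5 / 7 = 199.9286
Step 4: Standard deviation = sqrt(199.9286) = 14.1396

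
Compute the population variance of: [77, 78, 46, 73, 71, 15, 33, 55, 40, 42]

411.2

Step 1: Compute the mean: (77 + 78 + 46 + 73 + 71 + 15 + 33 + 55 + 40 + 42) / 10 = 53
Step 2: Compute squared deviations from the mean:
  (77 - 53)^2 = 576
  (78 - 53)^2 = 625
  (46 - 53)^2 = 49
  (73 - 53)^2 = 400
  (71 - 53)^2 = 324
  (15 - 53)^2 = 1444
  (33 - 53)^2 = 400
  (55 - 53)^2 = 4
  (40 - 53)^2 = 169
  (42 - 53)^2 = 121
Step 3: Sum of squared deviations = 4112
Step 4: Population variance = 4112 / 10 = 411.2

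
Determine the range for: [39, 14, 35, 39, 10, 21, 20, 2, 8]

37

Step 1: Identify the maximum value: max = 39
Step 2: Identify the minimum value: min = 2
Step 3: Range = max - min = 39 - 2 = 37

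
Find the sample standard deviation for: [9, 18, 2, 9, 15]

6.1887

Step 1: Compute the mean: 10.6
Step 2: Sum of squared deviations from the mean: 153.2
Step 3: Sample variance = 153.2 / 4 = 38.3
Step 4: Standard deviation = sqrt(38.3) = 6.1887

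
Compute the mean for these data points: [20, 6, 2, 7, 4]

7.8

Step 1: Sum all values: 20 + 6 + 2 + 7 + 4 = 39
Step 2: Count the number of values: n = 5
Step 3: Mean = sum / n = 39 / 5 = 7.8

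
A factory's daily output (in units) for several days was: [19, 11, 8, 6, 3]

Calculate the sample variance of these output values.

37.3

Step 1: Compute the mean: (19 + 11 + 8 + 6 + 3) / 5 = 9.4
Step 2: Compute squared deviations from the mean:
  (19 - 9.4)^2 = 92.16
  (11 - 9.4)^2 = 2.56
  (8 - 9.4)^2 = 1.96
  (6 - 9.4)^2 = 11.56
  (3 - 9.4)^2 = 40.96
Step 3: Sum of squared deviations = 149.2
Step 4: Sample variance = 149.2 / 4 = 37.3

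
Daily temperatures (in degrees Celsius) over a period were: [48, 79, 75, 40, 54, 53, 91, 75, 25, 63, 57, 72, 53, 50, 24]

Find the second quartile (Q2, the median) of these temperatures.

54

Step 1: Sort the data: [24, 25, 40, 48, 50, 53, 53, 54, 57, 63, 72, 75, 75, 79, 91]
Step 2: n = 15
Step 3: Q2 is the median. Since n is odd, it is the middle value at position 8: 54
Step 4: Q2 = 54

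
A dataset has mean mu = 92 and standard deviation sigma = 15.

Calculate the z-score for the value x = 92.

0

Step 1: Recall the z-score formula: z = (x - mu) / sigma
Step 2: Substitute values: z = (92 - 92) / 15
Step 3: z = 0 / 15 = 0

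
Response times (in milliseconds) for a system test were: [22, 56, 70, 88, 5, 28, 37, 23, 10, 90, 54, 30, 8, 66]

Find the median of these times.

33.5

Step 1: Sort the data in ascending order: [5, 8, 10, 22, 23, 28, 30, 37, 54, 56, 66, 70, 88, 90]
Step 2: The number of values is n = 14.
Step 3: Since n is even, the median is the average of positions 7 and 8:
  Median = (30 + 37) / 2 = 33.5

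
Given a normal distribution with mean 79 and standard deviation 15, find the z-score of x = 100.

1.4

Step 1: Recall the z-score formula: z = (x - mu) / sigma
Step 2: Substitute values: z = (100 - 79) / 15
Step 3: z = 21 / 15 = 1.4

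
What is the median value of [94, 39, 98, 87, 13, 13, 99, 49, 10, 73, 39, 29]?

44

Step 1: Sort the data in ascending order: [10, 13, 13, 29, 39, 39, 49, 73, 87, 94, 98, 99]
Step 2: The number of values is n = 12.
Step 3: Since n is even, the median is the average of positions 6 and 7:
  Median = (39 + 49) / 2 = 44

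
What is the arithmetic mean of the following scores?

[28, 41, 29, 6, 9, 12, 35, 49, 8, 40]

25.7

Step 1: Sum all values: 28 + 41 + 29 + 6 + 9 + 12 + 35 + 49 + 8 + 40 = 257
Step 2: Count the number of values: n = 10
Step 3: Mean = sum / n = 257 / 10 = 25.7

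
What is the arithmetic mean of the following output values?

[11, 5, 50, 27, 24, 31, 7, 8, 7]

18.8889

Step 1: Sum all values: 11 + 5 + 50 + 27 + 24 + 31 + 7 + 8 + 7 = 170
Step 2: Count the number of values: n = 9
Step 3: Mean = sum / n = 170 / 9 = 18.8889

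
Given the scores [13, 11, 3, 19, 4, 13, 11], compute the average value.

10.5714

Step 1: Sum all values: 13 + 11 + 3 + 19 + 4 + 13 + 11 = 74
Step 2: Count the number of values: n = 7
Step 3: Mean = sum / n = 74 / 7 = 10.5714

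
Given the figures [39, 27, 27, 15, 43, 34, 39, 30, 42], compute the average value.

32.8889

Step 1: Sum all values: 39 + 27 + 27 + 15 + 43 + 34 + 39 + 30 + 42 = 296
Step 2: Count the number of values: n = 9
Step 3: Mean = sum / n = 296 / 9 = 32.8889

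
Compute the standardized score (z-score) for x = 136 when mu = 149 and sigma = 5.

-2.6

Step 1: Recall the z-score formula: z = (x - mu) / sigma
Step 2: Substitute values: z = (136 - 149) / 5
Step 3: z = -13 / 5 = -2.6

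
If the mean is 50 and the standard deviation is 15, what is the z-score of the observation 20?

-2

Step 1: Recall the z-score formula: z = (x - mu) / sigma
Step 2: Substitute values: z = (20 - 50) / 15
Step 3: z = -30 / 15 = -2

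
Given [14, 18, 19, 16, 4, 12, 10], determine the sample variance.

26.9048

Step 1: Compute the mean: (14 + 18 + 19 + 16 + 4 + 12 + 10) / 7 = 13.2857
Step 2: Compute squared deviations from the mean:
  (14 - 13.2857)^2 = 0.5102
  (18 - 13.2857)^2 = 22.2245
  (19 - 13.2857)^2 = 32.6531
  (16 - 13.2857)^2 = 7.3673
  (4 - 13.2857)^2 = 86.2245
  (12 - 13.2857)^2 = 1.6531
  (10 - 13.2857)^2 = 10.7959
Step 3: Sum of squared deviations = 161.4286
Step 4: Sample variance = 161.4286 / 6 = 26.9048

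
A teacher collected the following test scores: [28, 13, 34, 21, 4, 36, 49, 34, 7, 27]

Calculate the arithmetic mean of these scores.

25.3

Step 1: Sum all values: 28 + 13 + 34 + 21 + 4 + 36 + 49 + 34 + 7 + 27 = 253
Step 2: Count the number of values: n = 10
Step 3: Mean = sum / n = 253 / 10 = 25.3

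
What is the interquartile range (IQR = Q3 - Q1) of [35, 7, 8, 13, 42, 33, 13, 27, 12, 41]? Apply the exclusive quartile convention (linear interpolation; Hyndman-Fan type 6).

25.5

Step 1: Sort the data: [7, 8, 12, 13, 13, 27, 33, 35, 41, 42]
Step 2: n = 10
Step 3: Using the exclusive quartile method:
  Q1 = 11
  Q2 (median) = 20
  Q3 = 36.5
  IQR = Q3 - Q1 = 36.5 - 11 = 25.5
Step 4: IQR = 25.5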